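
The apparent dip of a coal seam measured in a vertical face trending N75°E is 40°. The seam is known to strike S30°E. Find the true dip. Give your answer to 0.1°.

β = acute angle between strike S30°E and section N75°E = 75°.
tan δ = tan α / sin β = tan 40° / sin 75° = 0.8391 / 0.9659 = 0.8687
δ = arctan(0.8687) = 40.98°

41.0°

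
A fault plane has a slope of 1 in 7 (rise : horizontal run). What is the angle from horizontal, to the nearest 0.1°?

8.1°

tan θ = 1/7 = 0.1429
θ = arctan(0.1429) = 8.13°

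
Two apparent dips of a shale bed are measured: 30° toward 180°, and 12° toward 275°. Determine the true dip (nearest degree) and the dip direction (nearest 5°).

Represent each trace as a vector plunging at its apparent dip toward its trend (east-north-up frame): v₁ = (0.000, -0.866, -0.500), v₂ = (-0.974, 0.085, -0.208).
n = v₁ × v₂ = (-0.223, -0.487, 0.844) (taken with n_z > 0).
tan δ = √(n_x²+n_y²)/n_z = 0.536/0.844, so δ = 32.4°.
The horizontal component of n points toward azimuth atan2(n_x, n_y) = 205°, the dip direction.

true dip 32°, dip direction 205°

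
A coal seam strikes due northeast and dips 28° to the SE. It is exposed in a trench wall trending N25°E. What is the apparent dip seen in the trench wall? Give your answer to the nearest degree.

The section lies 20° from the strike.
tan α = tan 28° × sin 20° = 0.5317 × 0.3420 = 0.1819
α = arctan(0.1819) = 10.31°

10°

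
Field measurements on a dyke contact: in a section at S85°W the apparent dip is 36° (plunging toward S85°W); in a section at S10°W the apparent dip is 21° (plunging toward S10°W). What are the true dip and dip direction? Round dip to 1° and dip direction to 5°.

Each apparent-dip line lies in the plane. As unit vectors (x east, y north, z up), v₁ plunges 36°→S85°W and v₂ plunges 21°→S10°W.
n = v₁ × v₂ = (-0.515, -0.194, 0.730) (taken with n_z > 0).
tan δ = √(n_x²+n_y²)/n_z = 0.550/0.730, so δ = 37.0°.
Dip direction = atan2(-0.515, -0.194) = 249° (azimuth of n's horizontal projection).

true dip 37°, dip direction 250°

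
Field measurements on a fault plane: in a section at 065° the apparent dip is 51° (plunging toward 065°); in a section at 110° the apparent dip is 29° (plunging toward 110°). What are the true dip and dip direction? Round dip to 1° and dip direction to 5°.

true dip 53°, dip direction 045°

Each apparent-dip line lies in the plane. As unit vectors (x east, y north, z up), v₁ plunges 51°→065° and v₂ plunges 29°→110°.
n = v₁ × v₂ = (0.361, 0.362, 0.389) (taken with n_z > 0).
tan δ = √(n_x²+n_y²)/n_z = 0.512/0.389, so δ = 52.7°.
Dip direction = atan2(0.361, 0.362) = 45° (azimuth of n's horizontal projection).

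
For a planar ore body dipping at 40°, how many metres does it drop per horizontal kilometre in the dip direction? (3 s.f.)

839 m

drop per km = 1000 × tan 40° = 1000 × 0.8391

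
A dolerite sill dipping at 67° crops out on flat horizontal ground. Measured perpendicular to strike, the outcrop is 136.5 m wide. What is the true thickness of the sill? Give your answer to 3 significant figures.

True thickness t = w · sin(dip) = 136.5 × sin 67°
t = 136.5 × 0.9205 = 125.649 m

126 m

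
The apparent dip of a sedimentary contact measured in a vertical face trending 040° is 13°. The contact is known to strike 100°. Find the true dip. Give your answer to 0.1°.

14.9°

β = acute angle between strike 100° and section 040° = 60°.
tan δ = tan α / sin β = tan 13° / sin 60° = 0.2309 / 0.8660 = 0.2666
δ = arctan(0.2666) = 14.93°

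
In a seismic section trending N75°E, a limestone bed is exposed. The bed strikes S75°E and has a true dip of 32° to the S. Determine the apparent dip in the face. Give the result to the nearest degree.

The strike is S75°E and the section trends N75°E; the acute angle between them is β = 30°.
tan α = tan 32° × sin 30° = 0.6249 × 0.5000 = 0.3124
α = arctan(0.3124) = 17.35°

17°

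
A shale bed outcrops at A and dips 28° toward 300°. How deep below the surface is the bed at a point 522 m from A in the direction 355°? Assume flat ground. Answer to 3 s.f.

The hole lies 55° from the dip direction, so the down-dip offset is 522 × cos 55° = 299.41 m.
Depth = down-dip offset × tan(dip) = 299.41 × tan 28° = 299.41 × 0.5317
Depth = 159.20 m

159 m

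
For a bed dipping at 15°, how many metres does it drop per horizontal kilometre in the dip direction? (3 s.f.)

drop per km = 1000 × tan 15° = 1000 × 0.2679

268 m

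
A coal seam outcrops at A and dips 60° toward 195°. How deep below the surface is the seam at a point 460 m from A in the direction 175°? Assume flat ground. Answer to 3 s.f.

The hole lies 20° from the dip direction, so the down-dip offset is 460 × cos 20° = 432.26 m.
Depth = down-dip offset × tan(dip) = 432.26 × tan 60° = 432.26 × 1.7321
Depth = 748.69 m

749 m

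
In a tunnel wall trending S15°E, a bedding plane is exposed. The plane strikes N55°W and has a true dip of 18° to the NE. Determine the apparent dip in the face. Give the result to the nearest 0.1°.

The section lies 40° from the strike.
tan α = tan 18° × sin 40° = 0.3249 × 0.6428 = 0.2089
apparent dip = arctan 0.2089 = 11.80°

11.8°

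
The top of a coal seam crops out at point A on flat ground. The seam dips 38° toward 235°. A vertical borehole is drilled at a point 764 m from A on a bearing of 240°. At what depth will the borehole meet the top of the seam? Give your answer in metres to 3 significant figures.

The hole lies 5° from the dip direction, so the down-dip offset is 764 × cos 5° = 761.09 m.
Depth = down-dip offset × tan(dip) = 761.09 × tan 38° = 761.09 × 0.7813
Depth = 594.63 m

595 m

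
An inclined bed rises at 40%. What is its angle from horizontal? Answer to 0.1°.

tan θ = 40/100 = 0.4000
θ = arctan(0.4000) = 21.80°

21.8°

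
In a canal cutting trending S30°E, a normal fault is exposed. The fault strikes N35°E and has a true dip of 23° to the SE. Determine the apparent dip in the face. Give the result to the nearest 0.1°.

The section lies 65° from the strike.
tan α = tan 23° × sin 65° = 0.4245 × 0.9063 = 0.3847
α = arctan(0.3847) = 21.04°

21.0°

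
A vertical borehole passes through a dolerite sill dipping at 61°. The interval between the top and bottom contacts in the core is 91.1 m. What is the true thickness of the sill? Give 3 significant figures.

44.2 m

True thickness t = h · cos(dip) = 91.1 × cos 61°
t = 91.1 × 0.4848 = 44.166 m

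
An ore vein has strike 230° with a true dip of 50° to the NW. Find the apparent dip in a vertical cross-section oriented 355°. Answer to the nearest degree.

The strike is 230° and the section trends 355°; the acute angle between them is β = 55°.
tan α = tan 50° × sin 55° = 1.1918 × 0.8192 = 0.9762
α = arctan(0.9762) = 44.31°

44°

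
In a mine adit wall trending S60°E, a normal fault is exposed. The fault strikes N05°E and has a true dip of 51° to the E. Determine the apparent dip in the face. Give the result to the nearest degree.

48°

The section lies 65° from the strike.
tan(apparent dip) = tan 51° · sin 65° = 1.1192
apparent dip = arctan 1.1192 = 48.22°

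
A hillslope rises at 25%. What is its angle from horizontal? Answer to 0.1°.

14.0°

tan θ = 25/100 = 0.2500
θ = arctan(0.2500) = 14.04°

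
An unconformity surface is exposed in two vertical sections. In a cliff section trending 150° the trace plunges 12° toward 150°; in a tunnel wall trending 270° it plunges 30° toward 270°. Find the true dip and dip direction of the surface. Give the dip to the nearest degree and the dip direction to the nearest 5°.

Each apparent-dip line lies in the plane. As unit vectors (x east, y north, z up), v₁ plunges 12°→150° and v₂ plunges 30°→270°.
Cross product v₁ × v₂ gives the pole to the plane: n ∝ (-0.424, -0.425, 0.734).
True dip = arccos(n_z / |n|) = arccos(0.7742) = 39.3°.
Dip direction = atan2(-0.424, -0.425) = 225° (azimuth of n's horizontal projection).

true dip 39°, dip direction 225°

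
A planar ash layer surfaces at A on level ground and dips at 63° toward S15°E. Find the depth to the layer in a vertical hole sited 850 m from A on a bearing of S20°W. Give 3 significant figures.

1370 m

The hole lies 35° from the dip direction, so the down-dip offset is 850 × cos 35° = 696.28 m.
Depth = down-dip offset × tan(dip) = 696.28 × tan 63° = 696.28 × 1.9626
Depth = 1366.52 m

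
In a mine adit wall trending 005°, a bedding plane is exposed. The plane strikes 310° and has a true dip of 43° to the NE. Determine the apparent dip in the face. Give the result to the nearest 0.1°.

37.4°

The section lies 55° from the strike.
tan(apparent dip) = tan 43° · sin 55° = 0.7639
apparent dip = arctan 0.7639 = 37.38°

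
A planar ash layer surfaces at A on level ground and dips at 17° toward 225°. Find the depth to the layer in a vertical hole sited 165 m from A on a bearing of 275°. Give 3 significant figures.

The hole lies 50° from the dip direction, so the down-dip offset is 165 × cos 50° = 106.06 m.
Depth = down-dip offset × tan(dip) = 106.06 × tan 17° = 106.06 × 0.3057
Depth = 32.43 m

32.4 m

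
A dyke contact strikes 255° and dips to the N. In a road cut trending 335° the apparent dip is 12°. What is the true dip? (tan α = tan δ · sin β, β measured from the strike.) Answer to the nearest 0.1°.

The section is 80° from the strike.
tan(true dip) = tan 12° / sin 80° = 0.2158
δ = arctan(0.2158) = 12.18°

12.2°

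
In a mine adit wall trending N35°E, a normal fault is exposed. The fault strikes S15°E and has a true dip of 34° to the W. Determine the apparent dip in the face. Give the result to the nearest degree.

Angle between strike (S15°E) and section (N35°E): β = 50°.
tan(apparent dip) = tan 34° · sin 50° = 0.5167
α = arctan(0.5167) = 27.33°

27°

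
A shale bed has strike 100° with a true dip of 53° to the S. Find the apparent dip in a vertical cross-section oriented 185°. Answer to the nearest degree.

53°

Angle between strike (100°) and section (185°): β = 85°.
tan(apparent dip) = tan 53° · sin 85° = 1.3220
apparent dip = arctan 1.3220 = 52.89°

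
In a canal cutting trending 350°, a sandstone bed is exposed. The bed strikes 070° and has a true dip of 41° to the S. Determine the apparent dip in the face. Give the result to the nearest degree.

Angle between strike (070°) and section (350°): β = 80°.
tan(apparent dip) = tan 41° · sin 80° = 0.8561
apparent dip = arctan 0.8561 = 40.57°

41°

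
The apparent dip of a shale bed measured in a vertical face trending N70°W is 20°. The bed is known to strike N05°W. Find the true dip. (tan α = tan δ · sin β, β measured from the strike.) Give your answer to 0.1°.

The section is 65° from the strike.
tan(true dip) = tan 20° / sin 65° = 0.4016
true dip = arctan 0.4016 = 21.88°

21.9°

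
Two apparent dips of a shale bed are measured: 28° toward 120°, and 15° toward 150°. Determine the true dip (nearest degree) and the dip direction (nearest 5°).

true dip 33°, dip direction 085°

Represent each trace as a vector plunging at its apparent dip toward its trend (east-north-up frame): v₁ = (0.765, -0.441, -0.469), v₂ = (0.483, -0.837, -0.259).
Cross product v₁ × v₂ gives the pole to the plane: n ∝ (0.278, 0.029, 0.426).
Dip δ = arctan(|n_h|/n_z) = arctan(0.280/0.426) = 33.3°.
The horizontal component of n points toward azimuth atan2(n_x, n_y) = 84°, the dip direction.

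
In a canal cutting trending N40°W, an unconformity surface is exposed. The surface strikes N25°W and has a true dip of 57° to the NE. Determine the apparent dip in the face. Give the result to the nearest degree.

22°

The section lies 15° from the strike.
tan α = tan 57° × sin 15° = 1.5399 × 0.2588 = 0.3985
apparent dip = arctan 0.3985 = 21.73°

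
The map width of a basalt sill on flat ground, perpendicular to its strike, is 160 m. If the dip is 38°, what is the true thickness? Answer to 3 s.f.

True thickness t = w · sin(dip) = 160 × sin 38°
t = 160 × 0.6157 = 98.506 m

98.5 m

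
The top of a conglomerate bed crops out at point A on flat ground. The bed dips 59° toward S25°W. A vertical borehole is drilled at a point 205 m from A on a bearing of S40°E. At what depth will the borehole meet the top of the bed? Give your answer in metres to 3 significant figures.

144 m

The hole lies 65° from the dip direction, so the down-dip offset is 205 × cos 65° = 86.64 m.
Depth = down-dip offset × tan(dip) = 86.64 × tan 59° = 86.64 × 1.6643
Depth = 144.19 m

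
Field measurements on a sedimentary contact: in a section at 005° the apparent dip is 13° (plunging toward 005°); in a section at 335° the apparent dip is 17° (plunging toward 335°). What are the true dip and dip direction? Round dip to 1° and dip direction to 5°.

The two traces are lines in the plane: v₁ = (sin 5°·cos 13°, cos 5°·cos 13°, −sin 13°), v₂ = (sin 335°·cos 17°, cos 335°·cos 17°, −sin 17°).
Cross product v₁ × v₂ gives the pole to the plane: n ∝ (-0.089, 0.116, 0.466).
True dip = arccos(n_z / |n|) = arccos(0.9543) = 17.4°.
Dip direction = azimuth of (n_x, n_y) = atan2(-0.089, 0.116) = 322°.

true dip 17°, dip direction 320°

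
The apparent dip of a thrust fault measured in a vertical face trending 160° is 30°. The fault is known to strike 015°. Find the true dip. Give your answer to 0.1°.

β = acute angle between strike 015° and section 160° = 35°.
tan(true dip) = tan 30° / sin 35° = 1.0066
δ = arctan(1.0066) = 45.19°

45.2°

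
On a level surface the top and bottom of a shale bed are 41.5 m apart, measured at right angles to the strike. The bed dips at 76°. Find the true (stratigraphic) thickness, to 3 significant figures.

40.3 m

True thickness t = w · sin(dip) = 41.5 × sin 76°
t = 41.5 × 0.9703 = 40.267 m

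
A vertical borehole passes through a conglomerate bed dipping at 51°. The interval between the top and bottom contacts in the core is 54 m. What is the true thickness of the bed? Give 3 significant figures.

True thickness t = h · cos(dip) = 54 × cos 51°
t = 54 × 0.6293 = 33.983 m

34.0 m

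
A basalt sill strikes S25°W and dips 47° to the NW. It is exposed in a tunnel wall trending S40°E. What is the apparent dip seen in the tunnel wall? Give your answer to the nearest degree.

44°

Angle between strike (S25°W) and section (S40°E): β = 65°.
tan(apparent dip) = tan 47° · sin 65° = 0.9719
α = arctan(0.9719) = 44.18°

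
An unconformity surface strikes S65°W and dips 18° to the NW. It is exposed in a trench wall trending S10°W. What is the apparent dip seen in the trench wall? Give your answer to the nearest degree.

15°

The strike is S65°W and the section trends S10°W; the acute angle between them is β = 55°.
tan α = tan 18° × sin 55° = 0.3249 × 0.8192 = 0.2662
apparent dip = arctan 0.2662 = 14.90°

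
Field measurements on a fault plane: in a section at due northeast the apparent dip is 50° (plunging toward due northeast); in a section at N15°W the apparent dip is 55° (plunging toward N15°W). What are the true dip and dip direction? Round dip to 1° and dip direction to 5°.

The two traces are lines in the plane: v₁ = (sin 45°·cos 50°, cos 45°·cos 50°, −sin 50°), v₂ = (sin 345°·cos 55°, cos 345°·cos 55°, −sin 55°).
The plane normal is n = v₁ × v₂ ∝ (0.052, 0.486, 0.319).
Dip δ = arctan(|n_h|/n_z) = arctan(0.489/0.319) = 56.8°.
Dip direction = atan2(0.052, 0.486) = 6° (azimuth of n's horizontal projection).

true dip 57°, dip direction 005°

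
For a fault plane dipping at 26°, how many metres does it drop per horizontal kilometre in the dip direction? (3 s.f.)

drop per km = 1000 × tan 26° = 1000 × 0.4877

488 m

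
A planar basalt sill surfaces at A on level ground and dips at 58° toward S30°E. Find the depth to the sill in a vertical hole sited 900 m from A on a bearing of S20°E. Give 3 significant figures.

1420 m

The hole lies 10° from the dip direction, so the down-dip offset is 900 × cos 10° = 886.33 m.
Depth = down-dip offset × tan(dip) = 886.33 × tan 58° = 886.33 × 1.6003
Depth = 1418.42 m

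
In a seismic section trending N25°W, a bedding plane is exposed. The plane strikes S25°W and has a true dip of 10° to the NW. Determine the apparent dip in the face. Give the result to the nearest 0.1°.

Angle between strike (S25°W) and section (N25°W): β = 50°.
tan α = tan 10° × sin 50° = 0.1763 × 0.7660 = 0.1351
α = arctan(0.1351) = 7.69°

7.7°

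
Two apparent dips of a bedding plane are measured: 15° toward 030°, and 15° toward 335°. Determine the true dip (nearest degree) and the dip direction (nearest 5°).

true dip 17°, dip direction 005°

Represent each trace as a vector plunging at its apparent dip toward its trend (east-north-up frame): v₁ = (0.483, 0.837, -0.259), v₂ = (-0.408, 0.875, -0.259).
n = v₁ × v₂ = (0.010, 0.231, 0.764) (taken with n_z > 0).
Dip δ = arctan(|n_h|/n_z) = arctan(0.231/0.764) = 16.8°.
Dip direction = atan2(0.010, 0.231) = 3° (azimuth of n's horizontal projection).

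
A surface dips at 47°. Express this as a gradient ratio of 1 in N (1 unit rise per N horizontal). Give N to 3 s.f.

1 : N means tan θ = 1/N, so N = 1/tan 47° = 1/1.0724

1 in 0.933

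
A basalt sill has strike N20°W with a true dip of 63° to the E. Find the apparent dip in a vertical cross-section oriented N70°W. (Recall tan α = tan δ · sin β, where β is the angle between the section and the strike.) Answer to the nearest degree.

The strike is N20°W and the section trends N70°W; the acute angle between them is β = 50°.
tan α = tan 63° × sin 50° = 1.9626 × 0.7660 = 1.5034
α = arctan(1.5034) = 56.37°

56°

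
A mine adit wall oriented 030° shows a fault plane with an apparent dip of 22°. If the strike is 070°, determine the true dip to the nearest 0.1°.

β = acute angle between strike 070° and section 030° = 40°.
tan δ = tan α / sin β = tan 22° / sin 40° = 0.4040 / 0.6428 = 0.6286
δ = arctan(0.6286) = 32.15°

32.2°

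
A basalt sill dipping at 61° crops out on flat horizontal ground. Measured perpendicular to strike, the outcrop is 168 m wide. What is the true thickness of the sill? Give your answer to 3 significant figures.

147 m

True thickness t = w · sin(dip) = 168 × sin 61°
t = 168 × 0.8746 = 146.936 m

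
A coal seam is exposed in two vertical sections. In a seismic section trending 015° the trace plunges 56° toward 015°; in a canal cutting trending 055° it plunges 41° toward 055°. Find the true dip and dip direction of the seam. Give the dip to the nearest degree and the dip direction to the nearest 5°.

true dip 57°, dip direction 000°

Represent each trace as a vector plunging at its apparent dip toward its trend (east-north-up frame): v₁ = (0.145, 0.540, -0.829), v₂ = (0.618, 0.433, -0.656).
n = v₁ × v₂ = (-0.005, 0.418, 0.271) (taken with n_z > 0).
True dip = arccos(n_z / |n|) = arccos(0.5448) = 57.0°.
Dip direction = atan2(-0.005, 0.418) = 359° (azimuth of n's horizontal projection).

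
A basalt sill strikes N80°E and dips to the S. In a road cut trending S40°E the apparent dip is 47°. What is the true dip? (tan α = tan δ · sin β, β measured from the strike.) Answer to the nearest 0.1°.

51.1°

β = acute angle between strike N80°E and section S40°E = 60°.
tan δ = tan α / sin β = tan 47° / sin 60° = 1.0724 / 0.8660 = 1.2383
δ = arctan(1.2383) = 51.08°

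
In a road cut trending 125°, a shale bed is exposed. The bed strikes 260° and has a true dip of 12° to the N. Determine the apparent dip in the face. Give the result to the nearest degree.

9°

The section lies 45° from the strike.
tan α = tan 12° × sin 45° = 0.2126 × 0.7071 = 0.1503
apparent dip = arctan 0.1503 = 8.55°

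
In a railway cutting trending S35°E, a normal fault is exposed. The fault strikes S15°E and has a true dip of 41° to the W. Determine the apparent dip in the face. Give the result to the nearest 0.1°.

Angle between strike (S15°E) and section (S35°E): β = 20°.
tan(apparent dip) = tan 41° · sin 20° = 0.2973
α = arctan(0.2973) = 16.56°

16.6°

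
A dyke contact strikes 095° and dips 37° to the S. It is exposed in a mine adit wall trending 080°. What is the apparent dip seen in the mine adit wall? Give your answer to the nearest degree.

The section lies 15° from the strike.
tan(apparent dip) = tan 37° · sin 15° = 0.1950
apparent dip = arctan 0.1950 = 11.04°

11°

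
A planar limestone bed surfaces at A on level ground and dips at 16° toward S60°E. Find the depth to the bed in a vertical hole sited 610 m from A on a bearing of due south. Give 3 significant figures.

The hole lies 60° from the dip direction, so the down-dip offset is 610 × cos 60° = 305.00 m.
Depth = down-dip offset × tan(dip) = 305.00 × tan 16° = 305.00 × 0.2867
Depth = 87.46 m

87.5 m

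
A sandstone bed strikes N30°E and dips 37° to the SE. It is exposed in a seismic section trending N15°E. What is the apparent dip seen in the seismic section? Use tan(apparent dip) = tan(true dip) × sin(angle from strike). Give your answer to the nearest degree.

11°

The section lies 15° from the strike.
tan α = tan 37° × sin 15° = 0.7536 × 0.2588 = 0.1950
α = arctan(0.1950) = 11.04°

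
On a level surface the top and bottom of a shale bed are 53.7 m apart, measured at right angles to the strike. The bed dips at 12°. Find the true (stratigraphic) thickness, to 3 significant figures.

True thickness t = w · sin(dip) = 53.7 × sin 12°
t = 53.7 × 0.2079 = 11.165 m

11.2 m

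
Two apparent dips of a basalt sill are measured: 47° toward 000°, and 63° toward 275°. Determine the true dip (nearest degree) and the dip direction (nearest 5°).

true dip 65°, dip direction 300°

The two traces are lines in the plane: v₁ = (sin 0°·cos 47°, cos 0°·cos 47°, −sin 47°), v₂ = (sin 275°·cos 63°, cos 275°·cos 63°, −sin 63°).
Cross product v₁ × v₂ gives the pole to the plane: n ∝ (-0.579, 0.331, 0.308).
True dip = arccos(n_z / |n|) = arccos(0.4199) = 65.2°.
Dip direction = atan2(-0.579, 0.331) = 300° (azimuth of n's horizontal projection).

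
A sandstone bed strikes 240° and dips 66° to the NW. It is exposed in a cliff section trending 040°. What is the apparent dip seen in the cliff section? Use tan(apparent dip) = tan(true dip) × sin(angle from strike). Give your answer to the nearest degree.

Angle between strike (240°) and section (040°): β = 20°.
tan(apparent dip) = tan 66° · sin 20° = 0.7682
apparent dip = arctan 0.7682 = 37.53°

38°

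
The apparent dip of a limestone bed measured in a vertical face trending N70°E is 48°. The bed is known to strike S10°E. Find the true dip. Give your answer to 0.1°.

48.4°

β = acute angle between strike S10°E and section N70°E = 80°.
tan δ = tan α / sin β = tan 48° / sin 80° = 1.1106 / 0.9848 = 1.1277
true dip = arctan 1.1277 = 48.44°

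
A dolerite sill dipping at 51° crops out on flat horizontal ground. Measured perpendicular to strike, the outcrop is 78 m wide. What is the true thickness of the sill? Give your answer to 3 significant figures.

True thickness t = w · sin(dip) = 78 × sin 51°
t = 78 × 0.7771 = 60.617 m

60.6 m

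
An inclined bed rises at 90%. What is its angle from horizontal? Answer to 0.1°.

tan θ = 90/100 = 0.9000
θ = arctan(0.9000) = 41.99°

42.0°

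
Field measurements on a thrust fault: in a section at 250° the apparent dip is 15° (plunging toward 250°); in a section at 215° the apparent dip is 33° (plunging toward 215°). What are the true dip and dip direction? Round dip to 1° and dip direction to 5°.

true dip 39°, dip direction 180°

Each apparent-dip line lies in the plane. As unit vectors (x east, y north, z up), v₁ plunges 15°→250° and v₂ plunges 33°→215°.
The plane normal is n = v₁ × v₂ ∝ (0.002, -0.370, 0.465).
True dip = arccos(n_z / |n|) = arccos(0.7824) = 38.5°.
The horizontal component of n points toward azimuth atan2(n_x, n_y) = 180°, the dip direction.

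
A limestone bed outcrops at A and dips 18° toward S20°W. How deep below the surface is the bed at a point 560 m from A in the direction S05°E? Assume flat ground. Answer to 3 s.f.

165 m

The hole lies 25° from the dip direction, so the down-dip offset is 560 × cos 25° = 507.53 m.
Depth = down-dip offset × tan(dip) = 507.53 × tan 18° = 507.53 × 0.3249
Depth = 164.91 m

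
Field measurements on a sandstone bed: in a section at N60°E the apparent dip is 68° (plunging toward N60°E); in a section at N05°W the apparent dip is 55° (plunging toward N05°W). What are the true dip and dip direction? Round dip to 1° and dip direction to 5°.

Each apparent-dip line lies in the plane. As unit vectors (x east, y north, z up), v₁ plunges 68°→N60°E and v₂ plunges 55°→N05°W.
The plane normal is n = v₁ × v₂ ∝ (0.376, 0.312, 0.195).
tan δ = √(n_x²+n_y²)/n_z = 0.489/0.195, so δ = 68.3°.
Dip direction = atan2(0.376, 0.312) = 50° (azimuth of n's horizontal projection).

true dip 68°, dip direction 050°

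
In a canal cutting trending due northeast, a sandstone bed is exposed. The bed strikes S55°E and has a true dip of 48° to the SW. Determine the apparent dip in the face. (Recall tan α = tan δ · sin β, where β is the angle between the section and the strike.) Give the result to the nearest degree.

48°

The section lies 80° from the strike.
tan α = tan 48° × sin 80° = 1.1106 × 0.9848 = 1.0937
apparent dip = arctan 1.0937 = 47.56°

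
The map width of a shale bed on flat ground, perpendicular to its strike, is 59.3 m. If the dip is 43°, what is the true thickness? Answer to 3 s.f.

40.4 m

True thickness t = w · sin(dip) = 59.3 × sin 43°
t = 59.3 × 0.6820 = 40.443 m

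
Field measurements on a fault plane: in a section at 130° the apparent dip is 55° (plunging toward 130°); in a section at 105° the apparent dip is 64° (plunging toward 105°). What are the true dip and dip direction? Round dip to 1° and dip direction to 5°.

true dip 66°, dip direction 080°

Each apparent-dip line lies in the plane. As unit vectors (x east, y north, z up), v₁ plunges 55°→130° and v₂ plunges 64°→105°.
n = v₁ × v₂ = (0.238, 0.048, 0.106) (taken with n_z > 0).
Dip δ = arctan(|n_h|/n_z) = arctan(0.243/0.106) = 66.4°.
Dip direction = azimuth of (n_x, n_y) = atan2(0.238, 0.048) = 79°.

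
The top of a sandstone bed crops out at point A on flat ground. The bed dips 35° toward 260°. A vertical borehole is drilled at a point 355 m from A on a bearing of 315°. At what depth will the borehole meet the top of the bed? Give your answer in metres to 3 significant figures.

143 m

The hole lies 55° from the dip direction, so the down-dip offset is 355 × cos 55° = 203.62 m.
Depth = down-dip offset × tan(dip) = 203.62 × tan 35° = 203.62 × 0.7002
Depth = 142.58 m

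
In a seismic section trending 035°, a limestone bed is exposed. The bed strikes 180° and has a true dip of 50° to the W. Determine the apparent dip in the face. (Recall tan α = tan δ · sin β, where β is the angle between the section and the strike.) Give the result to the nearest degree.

The strike is 180° and the section trends 035°; the acute angle between them is β = 35°.
tan α = tan 50° × sin 35° = 1.1918 × 0.5736 = 0.6836
α = arctan(0.6836) = 34.36°

34°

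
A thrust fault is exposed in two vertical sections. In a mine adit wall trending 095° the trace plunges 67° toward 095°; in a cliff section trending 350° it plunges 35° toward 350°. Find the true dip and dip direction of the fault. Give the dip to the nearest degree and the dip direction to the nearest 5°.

true dip 70°, dip direction 065°

Each apparent-dip line lies in the plane. As unit vectors (x east, y north, z up), v₁ plunges 67°→095° and v₂ plunges 35°→350°.
n = v₁ × v₂ = (0.762, 0.354, 0.309) (taken with n_z > 0).
True dip = arccos(n_z / |n|) = arccos(0.3453) = 69.8°.
Dip direction = azimuth of (n_x, n_y) = atan2(0.762, 0.354) = 65°.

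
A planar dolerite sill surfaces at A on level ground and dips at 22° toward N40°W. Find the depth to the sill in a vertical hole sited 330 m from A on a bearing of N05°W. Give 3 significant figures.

The hole lies 35° from the dip direction, so the down-dip offset is 330 × cos 35° = 270.32 m.
Depth = down-dip offset × tan(dip) = 270.32 × tan 22° = 270.32 × 0.4040
Depth = 109.22 m

109 m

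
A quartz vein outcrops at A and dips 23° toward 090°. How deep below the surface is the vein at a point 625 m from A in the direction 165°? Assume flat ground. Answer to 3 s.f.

68.7 m

The hole lies 75° from the dip direction, so the down-dip offset is 625 × cos 75° = 161.76 m.
Depth = down-dip offset × tan(dip) = 161.76 × tan 23° = 161.76 × 0.4245
Depth = 68.66 m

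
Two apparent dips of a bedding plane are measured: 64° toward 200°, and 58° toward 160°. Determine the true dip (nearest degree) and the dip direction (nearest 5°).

The two traces are lines in the plane: v₁ = (sin 200°·cos 64°, cos 200°·cos 64°, −sin 64°), v₂ = (sin 160°·cos 58°, cos 160°·cos 58°, −sin 58°).
The plane normal is n = v₁ × v₂ ∝ (-0.098, -0.290, 0.149).
Dip δ = arctan(|n_h|/n_z) = arctan(0.306/0.149) = 64.0°.
The horizontal component of n points toward azimuth atan2(n_x, n_y) = 199°, the dip direction.

true dip 64°, dip direction 200°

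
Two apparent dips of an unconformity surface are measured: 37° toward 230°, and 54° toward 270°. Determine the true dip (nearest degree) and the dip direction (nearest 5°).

true dip 55°, dip direction 290°

The two traces are lines in the plane: v₁ = (sin 230°·cos 37°, cos 230°·cos 37°, −sin 37°), v₂ = (sin 270°·cos 54°, cos 270°·cos 54°, −sin 54°).
n = v₁ × v₂ = (-0.415, 0.141, 0.302) (taken with n_z > 0).
tan δ = √(n_x²+n_y²)/n_z = 0.439/0.302, so δ = 55.5°.
Dip direction = azimuth of (n_x, n_y) = atan2(-0.415, 0.141) = 289°.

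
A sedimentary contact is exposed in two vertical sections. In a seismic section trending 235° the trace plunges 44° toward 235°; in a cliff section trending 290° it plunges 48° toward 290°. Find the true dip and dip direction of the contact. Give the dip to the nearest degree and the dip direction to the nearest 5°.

true dip 50°, dip direction 270°

Represent each trace as a vector plunging at its apparent dip toward its trend (east-north-up frame): v₁ = (-0.589, -0.413, -0.695), v₂ = (-0.629, 0.229, -0.743).
n = v₁ × v₂ = (-0.466, 0.001, 0.394) (taken with n_z > 0).
Dip δ = arctan(|n_h|/n_z) = arctan(0.466/0.394) = 49.7°.
Dip direction = atan2(-0.466, 0.001) = 270° (azimuth of n's horizontal projection).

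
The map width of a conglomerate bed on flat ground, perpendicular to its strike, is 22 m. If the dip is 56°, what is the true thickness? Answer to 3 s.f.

18.2 m

True thickness t = w · sin(dip) = 22 × sin 56°
t = 22 × 0.8290 = 18.239 m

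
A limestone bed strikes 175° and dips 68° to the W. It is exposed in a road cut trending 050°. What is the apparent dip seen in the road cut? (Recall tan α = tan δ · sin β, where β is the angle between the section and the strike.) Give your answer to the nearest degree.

The section lies 55° from the strike.
tan(apparent dip) = tan 68° · sin 55° = 2.0275
apparent dip = arctan 2.0275 = 63.75°

64°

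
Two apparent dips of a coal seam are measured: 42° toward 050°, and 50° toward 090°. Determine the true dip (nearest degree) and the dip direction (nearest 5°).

true dip 50°, dip direction 090°

Each apparent-dip line lies in the plane. As unit vectors (x east, y north, z up), v₁ plunges 42°→050° and v₂ plunges 50°→090°.
n = v₁ × v₂ = (0.366, -0.006, 0.307) (taken with n_z > 0).
Dip δ = arctan(|n_h|/n_z) = arctan(0.366/0.307) = 50.0°.
The horizontal component of n points toward azimuth atan2(n_x, n_y) = 91°, the dip direction.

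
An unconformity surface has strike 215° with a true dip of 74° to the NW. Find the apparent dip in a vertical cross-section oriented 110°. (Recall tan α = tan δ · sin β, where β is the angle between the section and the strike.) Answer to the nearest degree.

The section lies 75° from the strike.
tan(apparent dip) = tan 74° · sin 75° = 3.3686
apparent dip = arctan 3.3686 = 73.47°

73°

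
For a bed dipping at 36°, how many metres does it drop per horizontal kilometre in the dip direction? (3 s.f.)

drop per km = 1000 × tan 36° = 1000 × 0.7265

727 m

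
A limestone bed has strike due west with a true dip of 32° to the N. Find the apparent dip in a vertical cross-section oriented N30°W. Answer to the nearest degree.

Angle between strike (due west) and section (N30°W): β = 60°.
tan(apparent dip) = tan 32° · sin 60° = 0.5412
apparent dip = arctan 0.5412 = 28.42°

28°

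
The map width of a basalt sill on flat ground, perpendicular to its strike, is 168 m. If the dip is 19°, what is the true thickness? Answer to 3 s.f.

True thickness t = w · sin(dip) = 168 × sin 19°
t = 168 × 0.3256 = 54.695 m

54.7 m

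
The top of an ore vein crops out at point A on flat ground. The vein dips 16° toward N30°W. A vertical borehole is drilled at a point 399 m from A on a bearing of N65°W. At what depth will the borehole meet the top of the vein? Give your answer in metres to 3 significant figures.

The hole lies 35° from the dip direction, so the down-dip offset is 399 × cos 35° = 326.84 m.
Depth = down-dip offset × tan(dip) = 326.84 × tan 16° = 326.84 × 0.2867
Depth = 93.72 m

93.7 m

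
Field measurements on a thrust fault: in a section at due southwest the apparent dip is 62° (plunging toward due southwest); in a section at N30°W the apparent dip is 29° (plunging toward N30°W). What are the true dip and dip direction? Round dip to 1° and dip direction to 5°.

Represent each trace as a vector plunging at its apparent dip toward its trend (east-north-up frame): v₁ = (-0.332, -0.332, -0.883), v₂ = (-0.437, 0.757, -0.485).
Cross product v₁ × v₂ gives the pole to the plane: n ∝ (-0.830, -0.225, 0.397).
Dip δ = arctan(|n_h|/n_z) = arctan(0.860/0.397) = 65.2°.
Dip direction = azimuth of (n_x, n_y) = atan2(-0.830, -0.225) = 255°.

true dip 65°, dip direction 255°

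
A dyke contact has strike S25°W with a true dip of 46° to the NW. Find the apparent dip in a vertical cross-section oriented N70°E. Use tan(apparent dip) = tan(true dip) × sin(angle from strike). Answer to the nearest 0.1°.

36.2°

The section lies 45° from the strike.
tan α = tan 46° × sin 45° = 1.0355 × 0.7071 = 0.7322
apparent dip = arctan 0.7322 = 36.21°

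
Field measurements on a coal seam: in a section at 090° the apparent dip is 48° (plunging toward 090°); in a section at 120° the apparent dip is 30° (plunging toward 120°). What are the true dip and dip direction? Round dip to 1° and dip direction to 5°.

The two traces are lines in the plane: v₁ = (sin 90°·cos 48°, cos 90°·cos 48°, −sin 48°), v₂ = (sin 120°·cos 30°, cos 120°·cos 30°, −sin 30°).
n = v₁ × v₂ = (0.322, 0.223, 0.290) (taken with n_z > 0).
True dip = arccos(n_z / |n|) = arccos(0.5950) = 53.5°.
Dip direction = atan2(0.322, 0.223) = 55° (azimuth of n's horizontal projection).

true dip 53°, dip direction 055°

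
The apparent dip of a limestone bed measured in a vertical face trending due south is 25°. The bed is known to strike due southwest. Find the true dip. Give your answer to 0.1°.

β = acute angle between strike due southwest and section due south = 45°.
tan δ = tan α / sin β = tan 25° / sin 45° = 0.4663 / 0.7071 = 0.6595
δ = arctan(0.6595) = 33.40°

33.4°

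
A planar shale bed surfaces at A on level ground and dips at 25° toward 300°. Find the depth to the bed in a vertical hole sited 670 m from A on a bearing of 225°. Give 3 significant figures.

80.9 m

The hole lies 75° from the dip direction, so the down-dip offset is 670 × cos 75° = 173.41 m.
Depth = down-dip offset × tan(dip) = 173.41 × tan 25° = 173.41 × 0.4663
Depth = 80.86 m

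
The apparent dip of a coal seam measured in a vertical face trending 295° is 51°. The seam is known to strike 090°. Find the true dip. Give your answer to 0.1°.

71.1°

The section is 25° from the strike.
tan(true dip) = tan 51° / sin 25° = 2.9220
δ = arctan(2.9220) = 71.11°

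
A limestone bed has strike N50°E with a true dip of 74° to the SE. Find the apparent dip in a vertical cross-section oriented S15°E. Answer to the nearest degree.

72°

Angle between strike (N50°E) and section (S15°E): β = 65°.
tan(apparent dip) = tan 74° · sin 65° = 3.1607
α = arctan(3.1607) = 72.44°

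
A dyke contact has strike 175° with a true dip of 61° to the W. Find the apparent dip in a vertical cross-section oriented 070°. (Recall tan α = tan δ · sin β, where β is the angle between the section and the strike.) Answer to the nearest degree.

The strike is 175° and the section trends 070°; the acute angle between them is β = 75°.
tan(apparent dip) = tan 61° · sin 75° = 1.7426
apparent dip = arctan 1.7426 = 60.15°

60°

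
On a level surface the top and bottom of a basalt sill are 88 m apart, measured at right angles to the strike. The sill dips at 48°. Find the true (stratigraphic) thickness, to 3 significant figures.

65.4 m

True thickness t = w · sin(dip) = 88 × sin 48°
t = 88 × 0.7431 = 65.397 m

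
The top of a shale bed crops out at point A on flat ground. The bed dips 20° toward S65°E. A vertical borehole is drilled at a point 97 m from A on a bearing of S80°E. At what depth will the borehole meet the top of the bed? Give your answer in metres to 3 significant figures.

The hole lies 15° from the dip direction, so the down-dip offset is 97 × cos 15° = 93.69 m.
Depth = down-dip offset × tan(dip) = 93.69 × tan 20° = 93.69 × 0.3640
Depth = 34.10 m

34.1 m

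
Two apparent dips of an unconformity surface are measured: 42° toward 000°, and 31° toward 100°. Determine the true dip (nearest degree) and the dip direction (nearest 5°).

true dip 50°, dip direction 040°

Each apparent-dip line lies in the plane. As unit vectors (x east, y north, z up), v₁ plunges 42°→000° and v₂ plunges 31°→100°.
Cross product v₁ × v₂ gives the pole to the plane: n ∝ (0.482, 0.565, 0.627).
Dip δ = arctan(|n_h|/n_z) = arctan(0.743/0.627) = 49.8°.
The horizontal component of n points toward azimuth atan2(n_x, n_y) = 40°, the dip direction.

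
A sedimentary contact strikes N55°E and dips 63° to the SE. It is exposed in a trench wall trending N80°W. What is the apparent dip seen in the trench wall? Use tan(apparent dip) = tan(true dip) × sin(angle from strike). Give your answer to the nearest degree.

The section lies 45° from the strike.
tan α = tan 63° × sin 45° = 1.9626 × 0.7071 = 1.3878
α = arctan(1.3878) = 54.22°

54°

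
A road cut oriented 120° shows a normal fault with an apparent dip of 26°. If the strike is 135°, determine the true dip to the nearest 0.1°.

The section is 15° from the strike.
tan δ = tan α / sin β = tan 26° / sin 15° = 0.4877 / 0.2588 = 1.8845
true dip = arctan 1.8845 = 62.05°

62.0°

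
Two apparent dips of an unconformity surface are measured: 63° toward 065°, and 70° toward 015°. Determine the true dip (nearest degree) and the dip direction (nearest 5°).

true dip 70°, dip direction 020°

The two traces are lines in the plane: v₁ = (sin 65°·cos 63°, cos 65°·cos 63°, −sin 63°), v₂ = (sin 15°·cos 70°, cos 15°·cos 70°, −sin 70°).
Cross product v₁ × v₂ gives the pole to the plane: n ∝ (0.114, 0.308, 0.119).
Dip δ = arctan(|n_h|/n_z) = arctan(0.328/0.119) = 70.1°.
Dip direction = atan2(0.114, 0.308) = 20° (azimuth of n's horizontal projection).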